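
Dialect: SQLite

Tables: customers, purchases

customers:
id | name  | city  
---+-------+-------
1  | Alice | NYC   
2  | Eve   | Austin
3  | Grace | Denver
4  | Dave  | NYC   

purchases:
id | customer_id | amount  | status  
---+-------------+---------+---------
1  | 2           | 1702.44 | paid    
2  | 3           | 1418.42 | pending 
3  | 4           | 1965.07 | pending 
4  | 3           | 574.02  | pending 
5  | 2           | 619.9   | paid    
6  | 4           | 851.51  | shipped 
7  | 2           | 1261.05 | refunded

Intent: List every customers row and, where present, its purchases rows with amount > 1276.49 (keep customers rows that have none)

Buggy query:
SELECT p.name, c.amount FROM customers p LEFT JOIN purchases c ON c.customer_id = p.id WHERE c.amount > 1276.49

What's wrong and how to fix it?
Bug: A WHERE condition on the right-hand table after LEFT JOIN drops unmatched parents

Fix: Move the right-table condition into the ON clause so unmatched parents are kept

Corrected query:
SELECT p.name, c.amount FROM customers p LEFT JOIN purchases c ON c.customer_id = p.id AND c.amount > 1276.49

Result:
name  | amount 
------+--------
Alice | NULL   
Eve   | 1702.44
Grace | 1418.42
Dave  | 1965.07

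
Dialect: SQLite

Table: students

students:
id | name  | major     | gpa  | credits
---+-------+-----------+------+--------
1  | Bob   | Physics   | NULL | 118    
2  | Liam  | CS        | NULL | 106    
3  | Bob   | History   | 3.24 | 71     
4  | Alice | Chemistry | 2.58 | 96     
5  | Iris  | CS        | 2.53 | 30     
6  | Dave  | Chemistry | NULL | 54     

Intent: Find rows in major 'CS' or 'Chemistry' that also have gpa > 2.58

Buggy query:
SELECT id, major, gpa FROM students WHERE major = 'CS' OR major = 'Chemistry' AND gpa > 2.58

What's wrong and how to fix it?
Bug: Without parentheses, AND is evaluated before OR, so the gpa filter only applies to the 'Chemistry' branch

Fix: Group the OR with parentheses (or use IN), then AND the threshold

Corrected query:
SELECT id, major, gpa FROM students WHERE (major = 'CS' OR major = 'Chemistry') AND gpa > 2.58

Result:
(no rows)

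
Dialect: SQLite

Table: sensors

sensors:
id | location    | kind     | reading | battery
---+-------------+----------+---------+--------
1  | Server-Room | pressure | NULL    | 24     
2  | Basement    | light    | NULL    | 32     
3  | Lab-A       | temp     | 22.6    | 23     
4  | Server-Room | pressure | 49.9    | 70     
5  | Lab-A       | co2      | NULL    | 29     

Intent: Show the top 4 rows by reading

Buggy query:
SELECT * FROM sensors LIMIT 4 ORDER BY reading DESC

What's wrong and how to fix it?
Bug: ORDER BY cannot follow LIMIT; LIMIT is the final clause

Fix: Sort with ORDER BY, then apply LIMIT

Corrected query:
SELECT * FROM sensors ORDER BY reading DESC LIMIT 4

Result:
id | location    | kind     | reading | battery
---+-------------+----------+---------+--------
4  | Server-Room | pressure | 49.9    | 70     
3  | Lab-A       | temp     | 22.6    | 23     
1  | Server-Room | pressure | NULL    | 24     
2  | Basement    | light    | NULL    | 32     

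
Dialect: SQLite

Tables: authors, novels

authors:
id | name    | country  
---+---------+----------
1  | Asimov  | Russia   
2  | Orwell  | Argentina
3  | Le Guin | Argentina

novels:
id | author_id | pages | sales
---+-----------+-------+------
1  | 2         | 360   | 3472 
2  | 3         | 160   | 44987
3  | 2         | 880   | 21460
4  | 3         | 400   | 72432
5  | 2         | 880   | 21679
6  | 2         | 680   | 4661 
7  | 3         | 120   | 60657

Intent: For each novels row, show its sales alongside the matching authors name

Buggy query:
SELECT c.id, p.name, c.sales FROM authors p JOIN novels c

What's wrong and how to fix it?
Bug: JOIN with no ON clause produces a cartesian product; every novels row pairs with every authors row

Fix: Specify the join condition linking the foreign key to the parent id

Corrected query:
SELECT c.id, p.name, c.sales FROM authors p JOIN novels c ON c.author_id = p.id

Result:
id | name    | sales
---+---------+------
1  | Orwell  | 3472 
2  | Le Guin | 44987
3  | Orwell  | 21460
4  | Le Guin | 72432
5  | Orwell  | 21679
6  | Orwell  | 4661 
7  | Le Guin | 60657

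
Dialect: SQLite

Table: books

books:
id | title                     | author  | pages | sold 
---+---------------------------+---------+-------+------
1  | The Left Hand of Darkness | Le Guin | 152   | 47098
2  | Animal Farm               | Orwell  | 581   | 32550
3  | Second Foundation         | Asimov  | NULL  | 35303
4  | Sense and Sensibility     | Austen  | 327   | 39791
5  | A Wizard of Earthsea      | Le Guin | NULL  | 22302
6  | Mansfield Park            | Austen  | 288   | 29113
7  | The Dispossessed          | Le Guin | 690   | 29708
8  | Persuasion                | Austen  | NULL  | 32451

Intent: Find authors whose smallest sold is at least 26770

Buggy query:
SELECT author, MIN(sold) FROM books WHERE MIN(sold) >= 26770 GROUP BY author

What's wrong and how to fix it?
Bug: MIN() in WHERE is a misuse of aggregate

Fix: Replace WHERE with HAVING after the GROUP BY

Corrected query:
SELECT author, MIN(sold) FROM books GROUP BY author HAVING MIN(sold) >= 26770

Result:
author | MIN(sold)
-------+----------
Asimov | 35303    
Austen | 29113    
Orwell | 32550    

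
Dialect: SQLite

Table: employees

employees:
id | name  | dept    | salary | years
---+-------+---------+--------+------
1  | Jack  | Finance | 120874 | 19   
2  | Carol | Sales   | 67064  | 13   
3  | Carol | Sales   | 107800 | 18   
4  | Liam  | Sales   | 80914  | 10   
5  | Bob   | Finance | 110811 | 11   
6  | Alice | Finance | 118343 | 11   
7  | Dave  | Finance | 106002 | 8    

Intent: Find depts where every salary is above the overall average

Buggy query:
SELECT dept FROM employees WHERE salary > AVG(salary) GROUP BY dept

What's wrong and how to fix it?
Bug: WHERE evaluates per row before aggregation, so AVG() is unavailable

Fix: Use a subquery for AVG and a HAVING MIN(...) filter so the condition holds for every row in the group

Corrected query:
SELECT dept FROM employees GROUP BY dept HAVING MIN(salary) > (SELECT AVG(salary) FROM employees)

Result:
dept   
-------
Finance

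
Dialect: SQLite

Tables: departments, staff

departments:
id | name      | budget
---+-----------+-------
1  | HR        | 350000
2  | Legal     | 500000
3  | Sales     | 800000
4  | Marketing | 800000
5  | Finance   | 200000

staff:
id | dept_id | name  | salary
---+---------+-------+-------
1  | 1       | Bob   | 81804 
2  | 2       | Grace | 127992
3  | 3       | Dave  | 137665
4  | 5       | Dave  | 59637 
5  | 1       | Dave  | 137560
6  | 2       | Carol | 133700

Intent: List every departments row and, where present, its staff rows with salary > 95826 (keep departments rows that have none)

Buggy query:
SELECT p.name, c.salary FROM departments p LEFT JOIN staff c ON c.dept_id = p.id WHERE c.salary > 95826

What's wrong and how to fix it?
Bug: Filtering c.salary in WHERE discards the NULL rows produced by LEFT JOIN, turning it into an inner join

Fix: Put 'c.salary > 95826' in the JOIN's ON clause instead of WHERE

Corrected query:
SELECT p.name, c.salary FROM departments p LEFT JOIN staff c ON c.dept_id = p.id AND c.salary > 95826

Result:
name      | salary
----------+-------
HR        | 137560
Legal     | 127992
Legal     | 133700
Sales     | 137665
Marketing | NULL  
Finance   | NULL  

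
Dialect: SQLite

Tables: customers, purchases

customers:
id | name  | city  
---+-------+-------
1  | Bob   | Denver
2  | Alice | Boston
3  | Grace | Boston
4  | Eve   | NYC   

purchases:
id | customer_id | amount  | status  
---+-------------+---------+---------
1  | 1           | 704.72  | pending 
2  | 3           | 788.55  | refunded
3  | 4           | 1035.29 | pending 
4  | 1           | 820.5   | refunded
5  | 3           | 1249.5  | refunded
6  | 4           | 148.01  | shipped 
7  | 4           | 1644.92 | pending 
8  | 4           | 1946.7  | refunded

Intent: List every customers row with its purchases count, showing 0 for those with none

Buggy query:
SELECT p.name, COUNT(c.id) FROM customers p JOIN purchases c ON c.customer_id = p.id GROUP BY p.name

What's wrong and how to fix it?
Bug: An inner join excludes parents with zero children

Fix: Switch to LEFT JOIN to retain unmatched parent rows

Corrected query:
SELECT p.name, COUNT(c.id) FROM customers p LEFT JOIN purchases c ON c.customer_id = p.id GROUP BY p.name

Result:
name  | COUNT(c.id)
------+------------
Alice | 0          
Bob   | 2          
Eve   | 4          
Grace | 2          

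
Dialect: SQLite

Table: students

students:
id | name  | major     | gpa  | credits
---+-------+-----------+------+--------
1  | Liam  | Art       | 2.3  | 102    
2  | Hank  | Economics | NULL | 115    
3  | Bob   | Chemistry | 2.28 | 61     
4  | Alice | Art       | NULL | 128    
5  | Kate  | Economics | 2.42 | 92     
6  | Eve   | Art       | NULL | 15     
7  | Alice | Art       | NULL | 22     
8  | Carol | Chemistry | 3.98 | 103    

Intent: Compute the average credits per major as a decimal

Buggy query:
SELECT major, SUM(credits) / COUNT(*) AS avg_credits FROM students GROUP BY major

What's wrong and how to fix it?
Bug: SUM(credits) and COUNT(*) are both integers; the division truncates the fractional part

Fix: Cast one side to REAL so the division keeps the fractional part

Corrected query:
SELECT major, SUM(credits) * 1.0 / COUNT(*) AS avg_credits FROM students GROUP BY major

Result:
major     | avg_credits
----------+------------
Art       | 66.75      
Chemistry | 82         
Economics | 103.5      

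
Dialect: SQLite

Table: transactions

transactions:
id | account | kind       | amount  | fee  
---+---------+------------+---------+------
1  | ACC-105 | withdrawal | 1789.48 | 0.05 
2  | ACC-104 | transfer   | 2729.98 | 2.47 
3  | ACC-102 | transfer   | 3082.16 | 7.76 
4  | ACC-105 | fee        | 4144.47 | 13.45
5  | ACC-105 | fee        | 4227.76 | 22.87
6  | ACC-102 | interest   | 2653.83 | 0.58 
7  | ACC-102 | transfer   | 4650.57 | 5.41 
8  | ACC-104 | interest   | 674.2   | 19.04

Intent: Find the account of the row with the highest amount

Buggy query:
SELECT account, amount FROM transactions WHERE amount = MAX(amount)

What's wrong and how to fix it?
Bug: WHERE is evaluated per row; an aggregate over the whole table isn't defined there

Fix: Use a subquery: WHERE amount = (SELECT MAX(amount) FROM transactions)

Corrected query:
SELECT account, amount FROM transactions WHERE amount = (SELECT MAX(amount) FROM transactions)

Result:
account | amount 
--------+--------
ACC-102 | 4650.57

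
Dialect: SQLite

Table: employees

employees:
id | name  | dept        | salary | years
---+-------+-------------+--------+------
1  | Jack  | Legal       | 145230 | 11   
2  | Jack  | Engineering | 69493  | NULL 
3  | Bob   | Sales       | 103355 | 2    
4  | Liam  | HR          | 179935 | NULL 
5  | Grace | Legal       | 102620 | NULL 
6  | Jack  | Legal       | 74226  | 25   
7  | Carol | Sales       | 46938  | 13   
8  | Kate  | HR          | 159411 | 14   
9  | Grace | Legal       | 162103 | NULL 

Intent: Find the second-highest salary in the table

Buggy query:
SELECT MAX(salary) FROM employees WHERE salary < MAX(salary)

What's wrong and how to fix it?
Bug: The inner MAX is an aggregate inside WHERE, which is not allowed

Fix: Compute the overall MAX in a subquery, then take MAX of rows below it

Corrected query:
SELECT MAX(salary) FROM employees WHERE salary < (SELECT MAX(salary) FROM employees)

Result:
MAX(salary)
-----------
162103     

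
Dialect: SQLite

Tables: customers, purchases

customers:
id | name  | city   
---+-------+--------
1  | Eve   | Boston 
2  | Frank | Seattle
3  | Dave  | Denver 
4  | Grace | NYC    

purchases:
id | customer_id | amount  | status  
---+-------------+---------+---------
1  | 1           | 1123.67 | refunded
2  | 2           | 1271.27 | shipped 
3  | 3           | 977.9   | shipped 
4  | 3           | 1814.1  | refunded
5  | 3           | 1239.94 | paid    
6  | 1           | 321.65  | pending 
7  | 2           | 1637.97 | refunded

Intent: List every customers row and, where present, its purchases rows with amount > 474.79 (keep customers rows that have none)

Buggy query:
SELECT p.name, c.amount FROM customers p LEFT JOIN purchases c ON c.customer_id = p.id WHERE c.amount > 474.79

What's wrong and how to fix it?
Bug: Filtering c.amount in WHERE discards the NULL rows produced by LEFT JOIN, turning it into an inner join

Fix: Move the right-table condition into the ON clause so unmatched parents are kept

Corrected query:
SELECT p.name, c.amount FROM customers p LEFT JOIN purchases c ON c.customer_id = p.id AND c.amount > 474.79

Result:
name  | amount 
------+--------
Eve   | 1123.67
Frank | 1271.27
Frank | 1637.97
Dave  | 977.9  
Dave  | 1239.94
Dave  | 1814.1 
Grace | NULL   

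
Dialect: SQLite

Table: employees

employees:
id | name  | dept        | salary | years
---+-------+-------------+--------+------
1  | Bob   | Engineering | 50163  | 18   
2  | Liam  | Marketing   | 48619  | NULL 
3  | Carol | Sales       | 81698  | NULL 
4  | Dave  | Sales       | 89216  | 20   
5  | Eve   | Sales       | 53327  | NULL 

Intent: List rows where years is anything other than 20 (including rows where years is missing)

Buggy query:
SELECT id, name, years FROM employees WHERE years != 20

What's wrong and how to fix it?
Bug: Inequality against NULL is unknown, not true; rows with NULL are dropped

Fix: Add an explicit OR years IS NULL to include the missing-value rows

Corrected query:
SELECT id, name, years FROM employees WHERE years != 20 OR years IS NULL

Result:
id | name  | years
---+-------+------
1  | Bob   | 18   
2  | Liam  | NULL 
3  | Carol | NULL 
5  | Eve   | NULL 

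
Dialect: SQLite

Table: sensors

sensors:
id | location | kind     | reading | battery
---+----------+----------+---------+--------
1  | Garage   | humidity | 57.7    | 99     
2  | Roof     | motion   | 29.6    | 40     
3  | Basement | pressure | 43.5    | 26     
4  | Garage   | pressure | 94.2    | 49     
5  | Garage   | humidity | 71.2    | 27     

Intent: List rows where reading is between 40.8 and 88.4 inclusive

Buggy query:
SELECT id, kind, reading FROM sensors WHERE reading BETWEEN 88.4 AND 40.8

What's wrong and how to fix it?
Bug: The bounds are reversed; BETWEEN a AND b requires a <= b to match anything

Fix: Swap the bounds so the smaller value comes first

Corrected query:
SELECT id, kind, reading FROM sensors WHERE reading BETWEEN 40.8 AND 88.4

Result:
id | kind     | reading
---+----------+--------
1  | humidity | 57.7   
3  | pressure | 43.5   
5  | humidity | 71.2   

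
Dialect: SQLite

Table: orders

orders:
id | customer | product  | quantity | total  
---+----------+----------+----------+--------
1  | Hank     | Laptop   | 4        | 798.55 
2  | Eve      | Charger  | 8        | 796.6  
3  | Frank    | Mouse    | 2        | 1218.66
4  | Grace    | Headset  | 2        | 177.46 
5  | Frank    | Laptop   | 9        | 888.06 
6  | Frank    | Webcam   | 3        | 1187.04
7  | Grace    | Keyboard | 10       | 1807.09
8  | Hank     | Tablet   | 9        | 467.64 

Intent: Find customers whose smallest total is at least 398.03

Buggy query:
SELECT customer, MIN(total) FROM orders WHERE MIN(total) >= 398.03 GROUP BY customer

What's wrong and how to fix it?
Bug: MIN() in WHERE is a misuse of aggregate

Fix: Use HAVING for the per-group MIN condition

Corrected query:
SELECT customer, MIN(total) FROM orders GROUP BY customer HAVING MIN(total) >= 398.03

Result:
customer | MIN(total)
---------+-----------
Eve      | 796.6     
Frank    | 888.06    
Hank     | 467.64    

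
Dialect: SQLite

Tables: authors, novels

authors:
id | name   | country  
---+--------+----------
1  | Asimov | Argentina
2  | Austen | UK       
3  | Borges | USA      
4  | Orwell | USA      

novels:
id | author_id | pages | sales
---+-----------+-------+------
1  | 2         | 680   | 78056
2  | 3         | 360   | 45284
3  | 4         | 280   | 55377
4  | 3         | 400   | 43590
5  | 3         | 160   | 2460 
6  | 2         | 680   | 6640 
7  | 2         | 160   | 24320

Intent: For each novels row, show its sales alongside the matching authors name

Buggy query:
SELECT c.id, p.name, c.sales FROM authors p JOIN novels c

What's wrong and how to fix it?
Bug: JOIN with no ON clause produces a cartesian product; every novels row pairs with every authors row

Fix: Specify the join condition linking the foreign key to the parent id

Corrected query:
SELECT c.id, p.name, c.sales FROM authors p JOIN novels c ON c.author_id = p.id

Result:
id | name   | sales
---+--------+------
1  | Austen | 78056
2  | Borges | 45284
3  | Orwell | 55377
4  | Borges | 43590
5  | Borges | 2460 
6  | Austen | 6640 
7  | Austen | 24320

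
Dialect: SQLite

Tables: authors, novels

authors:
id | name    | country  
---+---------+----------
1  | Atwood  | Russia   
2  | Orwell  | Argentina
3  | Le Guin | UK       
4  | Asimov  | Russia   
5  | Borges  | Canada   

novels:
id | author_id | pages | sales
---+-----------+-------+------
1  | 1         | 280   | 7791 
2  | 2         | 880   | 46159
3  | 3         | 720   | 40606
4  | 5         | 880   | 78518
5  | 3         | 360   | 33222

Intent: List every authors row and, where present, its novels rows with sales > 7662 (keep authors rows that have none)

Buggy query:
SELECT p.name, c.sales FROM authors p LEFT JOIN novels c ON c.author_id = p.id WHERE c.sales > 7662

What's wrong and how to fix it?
Bug: Filtering c.sales in WHERE discards the NULL rows produced by LEFT JOIN, turning it into an inner join

Fix: Move the right-table condition into the ON clause so unmatched parents are kept

Corrected query:
SELECT p.name, c.sales FROM authors p LEFT JOIN novels c ON c.author_id = p.id AND c.sales > 7662

Result:
name    | sales
--------+------
Atwood  | 7791 
Orwell  | 46159
Le Guin | 33222
Le Guin | 40606
Asimov  | NULL 
Borges  | 78518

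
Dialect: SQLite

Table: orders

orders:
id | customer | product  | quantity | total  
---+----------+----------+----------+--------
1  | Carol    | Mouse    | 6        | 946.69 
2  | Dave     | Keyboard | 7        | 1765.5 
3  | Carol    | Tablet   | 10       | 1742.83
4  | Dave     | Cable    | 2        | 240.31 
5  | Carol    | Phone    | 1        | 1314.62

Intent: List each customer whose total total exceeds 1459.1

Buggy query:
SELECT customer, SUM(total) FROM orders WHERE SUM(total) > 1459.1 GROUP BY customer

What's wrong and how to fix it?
Bug: WHERE runs before GROUP BY, so aggregates aren't available there

Fix: Move the aggregate condition to a HAVING clause

Corrected query:
SELECT customer, SUM(total) FROM orders GROUP BY customer HAVING SUM(total) > 1459.1

Result:
customer | SUM(total)
---------+-----------
Carol    | 4004.14   
Dave     | 2005.81   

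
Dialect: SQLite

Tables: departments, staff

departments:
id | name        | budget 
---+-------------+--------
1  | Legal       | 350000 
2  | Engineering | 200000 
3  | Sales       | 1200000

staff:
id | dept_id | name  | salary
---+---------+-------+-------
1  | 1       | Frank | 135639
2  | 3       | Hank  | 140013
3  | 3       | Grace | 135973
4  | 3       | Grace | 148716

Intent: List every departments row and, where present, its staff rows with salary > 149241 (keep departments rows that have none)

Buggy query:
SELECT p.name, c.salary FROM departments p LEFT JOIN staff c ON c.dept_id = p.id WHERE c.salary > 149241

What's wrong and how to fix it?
Bug: A WHERE condition on the right-hand table after LEFT JOIN drops unmatched parents

Fix: Move the right-table condition into the ON clause so unmatched parents are kept

Corrected query:
SELECT p.name, c.salary FROM departments p LEFT JOIN staff c ON c.dept_id = p.id AND c.salary > 149241

Result:
name        | salary
------------+-------
Legal       | NULL  
Engineering | NULL  
Sales       | NULL  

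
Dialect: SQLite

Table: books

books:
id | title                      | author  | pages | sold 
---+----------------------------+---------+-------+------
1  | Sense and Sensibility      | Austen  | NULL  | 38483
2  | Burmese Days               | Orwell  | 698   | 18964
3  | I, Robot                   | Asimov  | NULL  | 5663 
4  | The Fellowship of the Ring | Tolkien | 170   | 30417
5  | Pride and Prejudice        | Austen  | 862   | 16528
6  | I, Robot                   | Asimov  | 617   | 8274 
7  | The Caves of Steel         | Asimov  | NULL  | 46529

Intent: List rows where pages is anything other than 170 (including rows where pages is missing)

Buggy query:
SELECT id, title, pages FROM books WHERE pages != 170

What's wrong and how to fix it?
Bug: Inequality against NULL is unknown, not true; rows with NULL are dropped

Fix: Add an explicit OR pages IS NULL to include the missing-value rows

Corrected query:
SELECT id, title, pages FROM books WHERE pages != 170 OR pages IS NULL

Result:
id | title                 | pages
---+-----------------------+------
1  | Sense and Sensibility | NULL 
2  | Burmese Days          | 698  
3  | I, Robot              | NULL 
5  | Pride and Prejudice   | 862  
6  | I, Robot              | 617  
7  | The Caves of Steel    | NULL 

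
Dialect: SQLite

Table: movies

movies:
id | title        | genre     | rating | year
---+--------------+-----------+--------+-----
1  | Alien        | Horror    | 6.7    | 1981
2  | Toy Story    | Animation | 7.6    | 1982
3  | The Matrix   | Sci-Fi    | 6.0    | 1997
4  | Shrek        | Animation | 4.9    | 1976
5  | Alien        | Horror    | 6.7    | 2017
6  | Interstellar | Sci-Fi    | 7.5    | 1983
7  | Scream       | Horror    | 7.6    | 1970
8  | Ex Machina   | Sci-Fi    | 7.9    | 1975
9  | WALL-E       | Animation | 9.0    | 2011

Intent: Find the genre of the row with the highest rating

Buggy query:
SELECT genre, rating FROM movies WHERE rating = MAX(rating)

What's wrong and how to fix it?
Bug: MAX(rating) is an aggregate and cannot be used directly in WHERE

Fix: Wrap MAX in a scalar subquery so WHERE compares against a single value

Corrected query:
SELECT genre, rating FROM movies WHERE rating = (SELECT MAX(rating) FROM movies)

Result:
genre     | rating
----------+-------
Animation | 9     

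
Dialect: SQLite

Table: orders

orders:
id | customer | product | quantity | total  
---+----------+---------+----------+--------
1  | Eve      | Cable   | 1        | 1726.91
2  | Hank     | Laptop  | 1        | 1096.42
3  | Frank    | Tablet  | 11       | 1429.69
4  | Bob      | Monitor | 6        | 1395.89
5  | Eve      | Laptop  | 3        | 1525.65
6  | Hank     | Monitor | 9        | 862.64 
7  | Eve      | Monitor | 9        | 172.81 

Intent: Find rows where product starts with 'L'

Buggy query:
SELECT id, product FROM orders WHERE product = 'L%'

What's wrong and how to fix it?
Bug: Wildcards only work with LIKE; '=' treats '%' as a literal character

Fix: Use LIKE for wildcard pattern matching

Corrected query:
SELECT id, product FROM orders WHERE product LIKE 'L%'

Result:
id | product
---+--------
2  | Laptop 
5  | Laptop 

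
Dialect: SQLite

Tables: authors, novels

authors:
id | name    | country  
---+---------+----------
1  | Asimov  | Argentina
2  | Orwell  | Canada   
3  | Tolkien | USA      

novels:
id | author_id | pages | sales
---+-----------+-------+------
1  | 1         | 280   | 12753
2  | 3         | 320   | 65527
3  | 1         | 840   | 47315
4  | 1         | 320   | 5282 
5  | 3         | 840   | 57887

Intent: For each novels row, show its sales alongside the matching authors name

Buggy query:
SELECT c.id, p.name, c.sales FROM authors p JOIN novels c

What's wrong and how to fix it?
Bug: Missing join condition: each novels row is matched to all authors rows instead of just its own

Fix: Add ON c.author_id = p.id to the JOIN

Corrected query:
SELECT c.id, p.name, c.sales FROM authors p JOIN novels c ON c.author_id = p.id

Result:
id | name    | sales
---+---------+------
1  | Asimov  | 12753
2  | Tolkien | 65527
3  | Asimov  | 47315
4  | Asimov  | 5282 
5  | Tolkien | 57887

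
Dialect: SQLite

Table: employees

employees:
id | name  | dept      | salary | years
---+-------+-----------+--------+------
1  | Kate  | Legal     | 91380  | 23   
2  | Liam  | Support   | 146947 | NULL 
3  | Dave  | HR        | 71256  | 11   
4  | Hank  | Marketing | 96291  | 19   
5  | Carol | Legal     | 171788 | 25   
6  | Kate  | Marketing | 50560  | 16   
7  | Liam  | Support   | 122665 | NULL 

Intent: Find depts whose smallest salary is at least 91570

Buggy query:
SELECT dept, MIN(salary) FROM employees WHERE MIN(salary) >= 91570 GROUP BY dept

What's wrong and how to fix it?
Bug: MIN() in WHERE is a misuse of aggregate

Fix: Replace WHERE with HAVING after the GROUP BY

Corrected query:
SELECT dept, MIN(salary) FROM employees GROUP BY dept HAVING MIN(salary) >= 91570

Result:
dept    | MIN(salary)
--------+------------
Support | 122665     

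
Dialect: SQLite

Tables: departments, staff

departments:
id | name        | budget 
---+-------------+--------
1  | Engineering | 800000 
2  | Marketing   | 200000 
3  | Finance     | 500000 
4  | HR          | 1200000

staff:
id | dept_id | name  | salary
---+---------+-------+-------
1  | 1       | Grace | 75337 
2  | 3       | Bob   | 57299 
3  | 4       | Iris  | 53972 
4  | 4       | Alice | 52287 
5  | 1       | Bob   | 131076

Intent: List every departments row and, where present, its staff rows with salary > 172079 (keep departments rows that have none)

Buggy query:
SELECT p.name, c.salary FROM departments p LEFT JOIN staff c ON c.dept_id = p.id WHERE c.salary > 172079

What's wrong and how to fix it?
Bug: A WHERE condition on the right-hand table after LEFT JOIN drops unmatched parents

Fix: Put 'c.salary > 172079' in the JOIN's ON clause instead of WHERE

Corrected query:
SELECT p.name, c.salary FROM departments p LEFT JOIN staff c ON c.dept_id = p.id AND c.salary > 172079

Result:
name        | salary
------------+-------
Engineering | NULL  
Marketing   | NULL  
Finance     | NULL  
HR          | NULL  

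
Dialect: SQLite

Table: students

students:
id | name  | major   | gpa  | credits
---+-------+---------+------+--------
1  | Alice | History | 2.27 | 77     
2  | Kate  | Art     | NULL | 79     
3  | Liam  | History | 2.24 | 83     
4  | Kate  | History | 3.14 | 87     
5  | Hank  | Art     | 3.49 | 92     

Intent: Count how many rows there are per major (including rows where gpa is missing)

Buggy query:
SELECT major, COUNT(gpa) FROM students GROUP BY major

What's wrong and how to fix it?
Bug: COUNT(gpa) skips NULLs, so groups with missing gpa are undercounted

Fix: Use COUNT(*) to count all rows regardless of NULL

Corrected query:
SELECT major, COUNT(*) FROM students GROUP BY major

Result:
major   | COUNT(*)
--------+---------
Art     | 2       
History | 3       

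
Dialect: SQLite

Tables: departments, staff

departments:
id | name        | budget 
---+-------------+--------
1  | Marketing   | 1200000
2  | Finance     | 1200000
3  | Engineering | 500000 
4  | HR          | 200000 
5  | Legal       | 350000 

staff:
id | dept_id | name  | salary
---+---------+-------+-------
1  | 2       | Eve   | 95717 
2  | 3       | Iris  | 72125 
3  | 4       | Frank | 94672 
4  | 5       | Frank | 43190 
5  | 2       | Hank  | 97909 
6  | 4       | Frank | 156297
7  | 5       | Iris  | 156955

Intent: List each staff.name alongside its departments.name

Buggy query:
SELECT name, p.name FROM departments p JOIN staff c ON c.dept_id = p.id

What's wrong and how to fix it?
Bug: Both tables have a 'name' column; the unqualified reference is ambiguous

Fix: Qualify the column with its table alias (c.name)

Corrected query:
SELECT c.name, p.name FROM departments p JOIN staff c ON c.dept_id = p.id

Result:
name  | name       
------+------------
Eve   | Finance    
Iris  | Engineering
Frank | HR         
Frank | Legal      
Hank  | Finance    
Frank | HR         
Iris  | Legal      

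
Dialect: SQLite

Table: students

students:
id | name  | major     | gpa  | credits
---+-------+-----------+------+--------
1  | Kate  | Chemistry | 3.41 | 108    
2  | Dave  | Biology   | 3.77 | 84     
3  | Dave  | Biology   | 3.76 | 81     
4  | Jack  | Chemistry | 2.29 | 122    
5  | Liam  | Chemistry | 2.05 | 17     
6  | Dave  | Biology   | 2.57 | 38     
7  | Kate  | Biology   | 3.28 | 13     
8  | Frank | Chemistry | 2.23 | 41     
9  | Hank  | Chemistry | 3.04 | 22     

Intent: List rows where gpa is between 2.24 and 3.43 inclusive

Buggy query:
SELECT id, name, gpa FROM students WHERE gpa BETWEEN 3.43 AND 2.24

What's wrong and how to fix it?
Bug: BETWEEN expects the lower bound first; with 3.43 AND 2.24 the range is empty

Fix: Swap the bounds so the smaller value comes first

Corrected query:
SELECT id, name, gpa FROM students WHERE gpa BETWEEN 2.24 AND 3.43

Result:
id | name | gpa 
---+------+-----
1  | Kate | 3.41
4  | Jack | 2.29
6  | Dave | 2.57
7  | Kate | 3.28
9  | Hank | 3.04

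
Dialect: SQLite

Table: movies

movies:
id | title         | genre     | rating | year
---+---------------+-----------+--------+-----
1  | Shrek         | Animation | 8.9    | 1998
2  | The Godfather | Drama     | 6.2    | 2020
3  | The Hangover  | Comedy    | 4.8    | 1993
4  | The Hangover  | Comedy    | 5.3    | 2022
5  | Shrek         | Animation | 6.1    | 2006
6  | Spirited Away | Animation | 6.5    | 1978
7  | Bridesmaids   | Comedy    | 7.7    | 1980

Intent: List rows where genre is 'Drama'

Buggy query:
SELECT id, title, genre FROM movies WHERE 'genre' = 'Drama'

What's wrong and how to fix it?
Bug: 'genre' in single quotes is a string literal, not the column; the comparison is literal-vs-literal and never true

Fix: Remove the quotes around the column name (or use double quotes for an identifier)

Corrected query:
SELECT id, title, genre FROM movies WHERE genre = 'Drama'

Result:
id | title         | genre
---+---------------+------
2  | The Godfather | Drama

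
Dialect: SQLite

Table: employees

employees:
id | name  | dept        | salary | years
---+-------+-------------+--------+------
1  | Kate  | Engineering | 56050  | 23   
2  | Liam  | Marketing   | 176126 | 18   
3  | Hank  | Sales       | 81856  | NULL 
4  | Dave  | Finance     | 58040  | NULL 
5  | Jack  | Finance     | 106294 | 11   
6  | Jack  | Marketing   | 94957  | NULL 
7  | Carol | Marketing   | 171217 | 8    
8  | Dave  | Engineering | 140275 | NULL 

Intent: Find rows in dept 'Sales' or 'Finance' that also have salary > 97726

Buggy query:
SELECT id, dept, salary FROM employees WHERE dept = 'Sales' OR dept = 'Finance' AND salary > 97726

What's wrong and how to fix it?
Bug: AND binds tighter than OR, so this parses as dept = 'Sales' OR (dept = 'Finance' AND salary > 97726)

Fix: Add parentheses around the OR so the AND applies to both alternatives

Corrected query:
SELECT id, dept, salary FROM employees WHERE (dept = 'Sales' OR dept = 'Finance') AND salary > 97726

Result:
id | dept    | salary
---+---------+-------
5  | Finance | 106294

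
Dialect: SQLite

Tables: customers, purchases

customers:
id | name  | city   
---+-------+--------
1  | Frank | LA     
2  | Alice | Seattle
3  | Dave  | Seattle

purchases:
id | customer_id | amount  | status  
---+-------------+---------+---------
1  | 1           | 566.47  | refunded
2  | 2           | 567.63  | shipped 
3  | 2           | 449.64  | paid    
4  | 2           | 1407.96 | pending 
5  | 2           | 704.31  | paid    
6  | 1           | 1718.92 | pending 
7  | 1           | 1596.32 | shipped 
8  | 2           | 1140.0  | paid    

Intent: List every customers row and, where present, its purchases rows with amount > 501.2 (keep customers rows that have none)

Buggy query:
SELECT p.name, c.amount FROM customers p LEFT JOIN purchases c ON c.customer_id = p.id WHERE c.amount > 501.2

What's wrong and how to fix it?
Bug: Filtering c.amount in WHERE discards the NULL rows produced by LEFT JOIN, turning it into an inner join

Fix: Move the right-table condition into the ON clause so unmatched parents are kept

Corrected query:
SELECT p.name, c.amount FROM customers p LEFT JOIN purchases c ON c.customer_id = p.id AND c.amount > 501.2

Result:
name  | amount 
------+--------
Frank | 566.47 
Frank | 1596.32
Frank | 1718.92
Alice | 567.63 
Alice | 704.31 
Alice | 1140   
Alice | 1407.96
Dave  | NULL   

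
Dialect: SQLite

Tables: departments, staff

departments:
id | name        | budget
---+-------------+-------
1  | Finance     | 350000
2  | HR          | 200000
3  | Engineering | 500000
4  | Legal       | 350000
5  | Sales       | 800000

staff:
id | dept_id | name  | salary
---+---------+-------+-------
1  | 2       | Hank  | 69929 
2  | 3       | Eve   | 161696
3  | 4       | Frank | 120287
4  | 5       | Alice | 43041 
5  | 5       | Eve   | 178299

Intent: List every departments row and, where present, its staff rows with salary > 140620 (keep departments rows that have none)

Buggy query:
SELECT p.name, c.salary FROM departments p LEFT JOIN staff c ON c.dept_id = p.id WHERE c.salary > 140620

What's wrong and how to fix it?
Bug: A WHERE condition on the right-hand table after LEFT JOIN drops unmatched parents

Fix: Move the right-table condition into the ON clause so unmatched parents are kept

Corrected query:
SELECT p.name, c.salary FROM departments p LEFT JOIN staff c ON c.dept_id = p.id AND c.salary > 140620

Result:
name        | salary
------------+-------
Finance     | NULL  
HR          | NULL  
Engineering | 161696
Legal       | NULL  
Sales       | 178299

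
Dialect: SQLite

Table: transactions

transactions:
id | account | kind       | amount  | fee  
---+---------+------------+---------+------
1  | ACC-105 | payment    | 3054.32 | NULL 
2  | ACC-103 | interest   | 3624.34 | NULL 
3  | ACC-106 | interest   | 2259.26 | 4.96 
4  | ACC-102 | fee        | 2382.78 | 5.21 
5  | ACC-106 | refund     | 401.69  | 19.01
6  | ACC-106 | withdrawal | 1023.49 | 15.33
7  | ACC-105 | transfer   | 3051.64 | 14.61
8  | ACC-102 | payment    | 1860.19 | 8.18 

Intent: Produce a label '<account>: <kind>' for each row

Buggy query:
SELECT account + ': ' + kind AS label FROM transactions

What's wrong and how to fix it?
Bug: SQLite uses || for string concatenation; + coerces text to numbers (yielding 0)

Fix: Replace + with || to concatenate text

Corrected query:
SELECT account || ': ' || kind AS label FROM transactions

Result:
label              
-------------------
ACC-105: payment   
ACC-103: interest  
ACC-106: interest  
ACC-102: fee       
ACC-106: refund    
ACC-106: withdrawal
ACC-105: transfer  
ACC-102: payment   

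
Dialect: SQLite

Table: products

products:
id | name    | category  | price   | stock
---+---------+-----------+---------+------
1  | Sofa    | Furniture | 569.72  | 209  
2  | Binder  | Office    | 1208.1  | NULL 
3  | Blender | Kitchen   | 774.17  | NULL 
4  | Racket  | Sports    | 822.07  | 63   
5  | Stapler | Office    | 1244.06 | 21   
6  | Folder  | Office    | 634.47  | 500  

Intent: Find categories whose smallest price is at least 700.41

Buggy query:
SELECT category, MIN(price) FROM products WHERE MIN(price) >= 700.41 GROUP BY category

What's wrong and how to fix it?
Bug: Aggregates like MIN are computed per group after WHERE runs

Fix: Use HAVING for the per-group MIN condition

Corrected query:
SELECT category, MIN(price) FROM products GROUP BY category HAVING MIN(price) >= 700.41

Result:
category | MIN(price)
---------+-----------
Kitchen  | 774.17    
Sports   | 822.07    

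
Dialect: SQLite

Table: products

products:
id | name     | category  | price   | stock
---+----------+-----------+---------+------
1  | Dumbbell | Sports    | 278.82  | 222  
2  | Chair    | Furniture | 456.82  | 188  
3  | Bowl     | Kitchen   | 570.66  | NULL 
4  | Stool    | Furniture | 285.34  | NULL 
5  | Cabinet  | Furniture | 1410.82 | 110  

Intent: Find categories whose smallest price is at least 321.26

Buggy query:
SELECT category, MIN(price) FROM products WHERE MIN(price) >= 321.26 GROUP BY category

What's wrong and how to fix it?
Bug: MIN() in WHERE is a misuse of aggregate

Fix: Replace WHERE with HAVING after the GROUP BY

Corrected query:
SELECT category, MIN(price) FROM products GROUP BY category HAVING MIN(price) >= 321.26

Result:
category | MIN(price)
---------+-----------
Kitchen  | 570.66    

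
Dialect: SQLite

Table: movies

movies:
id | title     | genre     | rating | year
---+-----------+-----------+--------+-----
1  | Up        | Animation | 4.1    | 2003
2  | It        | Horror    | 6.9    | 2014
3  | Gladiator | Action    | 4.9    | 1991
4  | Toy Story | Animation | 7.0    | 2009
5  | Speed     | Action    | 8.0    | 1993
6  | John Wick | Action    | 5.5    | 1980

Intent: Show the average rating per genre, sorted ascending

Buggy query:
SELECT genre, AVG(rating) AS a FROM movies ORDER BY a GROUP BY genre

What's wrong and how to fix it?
Bug: GROUP BY must precede ORDER BY

Fix: Move ORDER BY to the end, after GROUP BY

Corrected query:
SELECT genre, AVG(rating) AS a FROM movies GROUP BY genre ORDER BY a

Result:
genre     | a       
----------+---------
Animation | 5.55    
Action    | 6.133333
Horror    | 6.9     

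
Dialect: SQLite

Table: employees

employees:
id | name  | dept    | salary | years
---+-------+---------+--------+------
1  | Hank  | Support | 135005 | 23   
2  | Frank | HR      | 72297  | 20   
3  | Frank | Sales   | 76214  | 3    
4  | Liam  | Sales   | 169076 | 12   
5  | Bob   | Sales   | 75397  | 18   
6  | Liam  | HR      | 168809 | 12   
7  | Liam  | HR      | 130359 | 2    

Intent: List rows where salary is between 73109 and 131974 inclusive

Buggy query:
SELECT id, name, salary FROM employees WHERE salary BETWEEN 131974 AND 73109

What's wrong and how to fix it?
Bug: The bounds are reversed; BETWEEN a AND b requires a <= b to match anything

Fix: Swap the bounds so the smaller value comes first

Corrected query:
SELECT id, name, salary FROM employees WHERE salary BETWEEN 73109 AND 131974

Result:
id | name  | salary
---+-------+-------
3  | Frank | 76214 
5  | Bob   | 75397 
7  | Liam  | 130359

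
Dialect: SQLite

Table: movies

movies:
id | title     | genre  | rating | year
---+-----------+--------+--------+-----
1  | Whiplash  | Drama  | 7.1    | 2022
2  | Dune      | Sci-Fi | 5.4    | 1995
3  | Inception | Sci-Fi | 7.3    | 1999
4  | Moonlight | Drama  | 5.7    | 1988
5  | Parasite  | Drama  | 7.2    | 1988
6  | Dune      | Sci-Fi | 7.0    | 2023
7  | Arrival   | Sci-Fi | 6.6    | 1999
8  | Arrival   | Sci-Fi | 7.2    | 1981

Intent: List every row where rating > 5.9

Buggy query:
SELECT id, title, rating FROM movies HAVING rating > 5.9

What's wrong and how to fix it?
Bug: HAVING filters the output of aggregation, but this query has no GROUP BY and no aggregate functions, so SQLite rejects it (HAVING clause on a non-aggregate query); the condition here is per row

Fix: Replace HAVING with WHERE since the condition applies to individual rows

Corrected query:
SELECT id, title, rating FROM movies WHERE rating > 5.9

Result:
id | title     | rating
---+-----------+-------
1  | Whiplash  | 7.1   
3  | Inception | 7.3   
5  | Parasite  | 7.2   
6  | Dune      | 7     
7  | Arrival   | 6.6   
8  | Arrival   | 7.2   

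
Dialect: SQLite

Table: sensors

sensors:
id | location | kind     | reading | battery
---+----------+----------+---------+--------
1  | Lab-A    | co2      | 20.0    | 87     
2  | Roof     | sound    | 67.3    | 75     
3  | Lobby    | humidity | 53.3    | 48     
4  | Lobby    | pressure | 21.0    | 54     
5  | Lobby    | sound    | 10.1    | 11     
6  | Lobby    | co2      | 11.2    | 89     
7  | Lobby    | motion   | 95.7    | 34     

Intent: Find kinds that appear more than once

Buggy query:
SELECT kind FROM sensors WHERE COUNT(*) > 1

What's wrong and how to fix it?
Bug: COUNT(*) is an aggregate and cannot be used in WHERE

Fix: Group first, then use HAVING for the count condition

Corrected query:
SELECT kind FROM sensors GROUP BY kind HAVING COUNT(*) > 1

Result:
kind 
-----
co2  
sound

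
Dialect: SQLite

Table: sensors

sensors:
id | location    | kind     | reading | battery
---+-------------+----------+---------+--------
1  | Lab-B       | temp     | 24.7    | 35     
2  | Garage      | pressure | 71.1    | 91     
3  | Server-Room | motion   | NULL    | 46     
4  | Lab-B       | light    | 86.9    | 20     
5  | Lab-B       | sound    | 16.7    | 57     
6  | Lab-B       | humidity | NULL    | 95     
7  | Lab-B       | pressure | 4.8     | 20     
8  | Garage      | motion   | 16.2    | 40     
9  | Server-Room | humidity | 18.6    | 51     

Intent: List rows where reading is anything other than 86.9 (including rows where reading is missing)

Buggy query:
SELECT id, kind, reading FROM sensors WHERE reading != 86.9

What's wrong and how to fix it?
Bug: Inequality against NULL is unknown, not true; rows with NULL are dropped

Fix: Handle NULL separately with IS NULL alongside the inequality

Corrected query:
SELECT id, kind, reading FROM sensors WHERE reading != 86.9 OR reading IS NULL

Result:
id | kind     | reading
---+----------+--------
1  | temp     | 24.7   
2  | pressure | 71.1   
3  | motion   | NULL   
5  | sound    | 16.7   
6  | humidity | NULL   
7  | pressure | 4.8    
8  | motion   | 16.2   
9  | humidity | 18.6   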